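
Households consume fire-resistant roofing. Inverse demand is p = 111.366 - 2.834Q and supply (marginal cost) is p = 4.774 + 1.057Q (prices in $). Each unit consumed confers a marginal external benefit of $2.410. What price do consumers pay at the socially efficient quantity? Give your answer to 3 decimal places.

P = $31.975

Social marginal benefit = demand + MEB = 113.776 - 2.834Q.
Set SMB = MC: 113.776 - 2.834Q = 4.774 + 1.057Q → Q* = 28.0139.
Consumer price on the demand curve at Q*: 111.366 − 2.834×28.0139 = 31.9746.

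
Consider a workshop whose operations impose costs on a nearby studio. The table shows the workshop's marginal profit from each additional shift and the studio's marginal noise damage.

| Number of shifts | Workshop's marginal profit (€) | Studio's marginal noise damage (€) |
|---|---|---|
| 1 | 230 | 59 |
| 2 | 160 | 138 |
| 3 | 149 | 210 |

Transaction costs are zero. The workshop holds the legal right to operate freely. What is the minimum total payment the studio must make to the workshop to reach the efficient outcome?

Left alone the workshop would choose level 3 (marginal profit stays positive).
Efficient level: k* = 2 (marginal profit ≥ marginal noise damage through 2).
The studio must at least cover the workshop's forgone profit from cutting 3→2: 149 = 149.

€149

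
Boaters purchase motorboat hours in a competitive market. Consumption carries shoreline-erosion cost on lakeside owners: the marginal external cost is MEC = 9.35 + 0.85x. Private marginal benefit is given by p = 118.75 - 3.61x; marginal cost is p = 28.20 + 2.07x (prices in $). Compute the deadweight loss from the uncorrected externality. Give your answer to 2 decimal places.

Market equilibrium (private): 28.20 + 2.07x = 118.75 - 3.61x → x_m = 15.9419.
Social marginal benefit = demand − MEC = 109.40 - 4.46x.
Set SMB = MC: 109.40 - 4.46x = 28.20 + 2.07x → x* = 12.4349.
Between x* and x_m the wedge MC − SMB runs linearly from 0 to MEC(x_m), so the loss is a triangle.
DWL = ½ × 3.5070 × 22.9006 = 40.1562.

DWL = $40.16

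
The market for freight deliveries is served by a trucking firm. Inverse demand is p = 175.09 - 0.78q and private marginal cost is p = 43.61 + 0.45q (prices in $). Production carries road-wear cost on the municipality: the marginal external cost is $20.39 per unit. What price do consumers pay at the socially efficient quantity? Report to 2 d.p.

P = $104.64

Social marginal cost = private MC + MEC = 64.00 + 0.45q.
Set SMC = demand: 64.00 + 0.45q = 175.09 - 0.78q → q* = 90.3171.
Consumer price on the demand curve at q*: 175.09 − 0.78×90.3171 = 104.6427.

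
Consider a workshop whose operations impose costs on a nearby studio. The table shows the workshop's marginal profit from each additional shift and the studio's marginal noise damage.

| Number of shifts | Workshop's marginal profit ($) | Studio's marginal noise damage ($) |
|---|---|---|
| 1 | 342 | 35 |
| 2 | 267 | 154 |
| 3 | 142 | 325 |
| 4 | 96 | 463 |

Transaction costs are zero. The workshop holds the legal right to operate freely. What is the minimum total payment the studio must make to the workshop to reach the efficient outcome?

$238

Left alone the workshop would choose level 4 (marginal profit stays positive).
Efficient level: k* = 2 (marginal profit ≥ marginal noise damage through 2).
The studio must at least cover the workshop's forgone profit from cutting 4→2: 142 + 96 = 238.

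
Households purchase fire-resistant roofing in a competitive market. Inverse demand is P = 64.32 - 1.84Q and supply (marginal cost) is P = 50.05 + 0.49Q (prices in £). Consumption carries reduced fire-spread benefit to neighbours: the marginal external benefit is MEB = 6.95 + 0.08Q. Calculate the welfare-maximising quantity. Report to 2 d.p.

Q* = 9.43

Social marginal benefit = demand + MEB = 71.27 - 1.76Q.
Set SMB = MC: 71.27 - 1.76Q = 50.05 + 0.49Q → Q* = 9.4311.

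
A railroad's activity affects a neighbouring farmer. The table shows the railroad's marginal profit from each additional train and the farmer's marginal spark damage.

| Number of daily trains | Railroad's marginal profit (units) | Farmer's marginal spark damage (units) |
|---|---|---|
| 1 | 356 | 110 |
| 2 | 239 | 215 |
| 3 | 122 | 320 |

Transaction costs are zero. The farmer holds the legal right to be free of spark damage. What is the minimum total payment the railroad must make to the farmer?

Efficient level: marginal profit ≥ marginal spark damage through level 2, so k* = 2.
With the farmer holding the right, the railroad must at least compensate total damage at k*: 110 + 215 = 325.

325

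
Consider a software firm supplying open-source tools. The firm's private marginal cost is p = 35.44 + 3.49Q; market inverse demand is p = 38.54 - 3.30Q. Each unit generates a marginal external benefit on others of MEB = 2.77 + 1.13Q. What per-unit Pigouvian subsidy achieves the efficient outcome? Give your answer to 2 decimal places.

Social marginal cost = private MC − MEB = 32.67 + 2.36Q.
Set SMC = demand: 32.67 + 2.36Q = 38.54 - 3.30Q → Q* = 1.0371.
The Pigouvian subsidy equals MEB at Q*: 2.77 + 1.13×1.0371 = 3.9419.

subsidy = 3.94 per unit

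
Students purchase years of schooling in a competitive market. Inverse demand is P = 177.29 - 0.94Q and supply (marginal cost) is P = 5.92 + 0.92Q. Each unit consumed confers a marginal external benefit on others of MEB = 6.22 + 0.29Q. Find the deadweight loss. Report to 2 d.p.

Market equilibrium (private): 5.92 + 0.92Q = 177.29 - 0.94Q → Q_m = 92.1344.
Social marginal benefit = demand + MEB = 183.51 - 0.65Q.
Set SMB = MC: 183.51 - 0.65Q = 5.92 + 0.92Q → Q* = 113.1146.
The loss is the area between SMB and MC from Q* to Q_m; with linear curves that's a triangle of height MEB(Q_m).
DWL = ½ × 20.9802 × 32.9390 = 345.5334.

DWL = 345.53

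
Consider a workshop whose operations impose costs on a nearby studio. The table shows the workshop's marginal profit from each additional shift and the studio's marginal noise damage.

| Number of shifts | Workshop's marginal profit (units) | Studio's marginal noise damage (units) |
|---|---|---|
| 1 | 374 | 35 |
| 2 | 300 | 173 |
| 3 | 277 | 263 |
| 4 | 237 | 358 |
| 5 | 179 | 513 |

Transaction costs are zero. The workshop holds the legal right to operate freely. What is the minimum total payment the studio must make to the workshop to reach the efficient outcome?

Left alone the workshop would choose level 5 (marginal profit stays positive).
Efficient level: k* = 3 (marginal profit ≥ marginal noise damage through 3).
The studio must at least cover the workshop's forgone profit from cutting 5→3: 237 + 179 = 416.

416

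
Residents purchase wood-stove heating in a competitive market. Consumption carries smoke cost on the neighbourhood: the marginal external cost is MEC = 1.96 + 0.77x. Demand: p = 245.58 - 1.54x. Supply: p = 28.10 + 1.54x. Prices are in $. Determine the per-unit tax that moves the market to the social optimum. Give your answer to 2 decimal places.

Social marginal benefit = demand − MEC = 243.62 - 2.31x.
Set SMB = MC: 243.62 - 2.31x = 28.10 + 1.54x → x* = 55.9792.
The Pigouvian tax equals MEC at x*: 1.96 + 0.77×55.9792 = 45.0640.

tax = $45.06 per unit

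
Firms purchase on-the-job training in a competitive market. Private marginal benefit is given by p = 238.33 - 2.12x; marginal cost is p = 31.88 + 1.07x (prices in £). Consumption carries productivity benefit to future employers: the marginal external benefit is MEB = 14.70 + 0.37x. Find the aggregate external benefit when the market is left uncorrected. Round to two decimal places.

£1726.21

Market equilibrium (private): 31.88 + 1.07x = 238.33 - 2.12x → x_m = 64.7179.
Total external benefit = ∫₀^{x_m} (14.70 + 0.37x) dx = 14.70×64.7179 + ½×0.37×64.7179² = 1726.2083.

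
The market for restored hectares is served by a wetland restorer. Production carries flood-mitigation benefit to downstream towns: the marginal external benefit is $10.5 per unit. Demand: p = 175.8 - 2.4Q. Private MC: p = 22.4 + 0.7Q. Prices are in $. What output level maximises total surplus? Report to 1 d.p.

Social marginal cost = private MC − MEB = 11.9 + 0.7Q.
Set SMC = demand: 11.9 + 0.7Q = 175.8 - 2.4Q → Q* = 52.8710.

Q* = 52.9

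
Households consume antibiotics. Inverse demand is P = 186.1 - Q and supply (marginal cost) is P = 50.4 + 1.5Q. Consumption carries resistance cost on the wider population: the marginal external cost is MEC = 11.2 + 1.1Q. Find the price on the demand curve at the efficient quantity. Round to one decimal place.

Social marginal benefit = demand − MEC = 174.9 - 2.1Q.
Set SMB = MC: 174.9 - 2.1Q = 50.4 + 1.5Q → Q* = 34.5833.
Consumer price on the demand curve at Q*: 186.1 − 1.0×34.5833 = 151.5167.

P = 151.5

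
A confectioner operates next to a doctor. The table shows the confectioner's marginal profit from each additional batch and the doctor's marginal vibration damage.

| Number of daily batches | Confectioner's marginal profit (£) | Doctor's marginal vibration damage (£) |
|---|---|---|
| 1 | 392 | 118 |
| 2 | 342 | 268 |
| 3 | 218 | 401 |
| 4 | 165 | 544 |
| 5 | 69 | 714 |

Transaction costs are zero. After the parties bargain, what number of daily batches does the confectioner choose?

2

Bargaining reaches the level where marginal profit last exceeds marginal vibration damage.
That holds through level 2 (342 ≥ 268) but not at 3 (218 < 401).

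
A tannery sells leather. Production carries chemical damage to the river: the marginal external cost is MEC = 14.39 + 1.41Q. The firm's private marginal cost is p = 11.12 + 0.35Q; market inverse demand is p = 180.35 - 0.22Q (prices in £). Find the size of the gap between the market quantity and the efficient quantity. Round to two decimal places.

218.69 units

Market equilibrium (private): 11.12 + 0.35Q = 180.35 - 0.22Q → Q_m = 296.8947.
Social marginal cost = private MC + MEC = 25.51 + 1.76Q.
Set SMC = demand: 25.51 + 1.76Q = 180.35 - 0.22Q → Q* = 78.2020.
Gap = |296.8947 − 78.2020| = 218.6927.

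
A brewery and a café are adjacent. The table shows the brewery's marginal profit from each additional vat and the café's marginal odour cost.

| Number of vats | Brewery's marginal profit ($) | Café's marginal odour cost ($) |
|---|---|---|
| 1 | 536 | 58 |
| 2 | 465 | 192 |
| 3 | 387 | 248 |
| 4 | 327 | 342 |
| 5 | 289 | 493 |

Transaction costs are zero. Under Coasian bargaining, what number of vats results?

Bargaining reaches the level where marginal profit last exceeds marginal odour cost.
That holds through level 3 (387 ≥ 248) but not at 4 (327 < 342).

3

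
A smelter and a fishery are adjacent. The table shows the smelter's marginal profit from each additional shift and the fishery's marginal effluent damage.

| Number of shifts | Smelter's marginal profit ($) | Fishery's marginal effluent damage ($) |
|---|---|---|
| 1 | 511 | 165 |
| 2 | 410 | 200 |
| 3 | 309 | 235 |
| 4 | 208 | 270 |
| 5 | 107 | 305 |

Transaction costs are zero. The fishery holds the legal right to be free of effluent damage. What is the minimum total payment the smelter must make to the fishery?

Efficient level: marginal profit ≥ marginal effluent damage through level 3, so k* = 3.
With the fishery holding the right, the smelter must at least compensate total damage at k*: 165 + 200 + 235 = 600.

$600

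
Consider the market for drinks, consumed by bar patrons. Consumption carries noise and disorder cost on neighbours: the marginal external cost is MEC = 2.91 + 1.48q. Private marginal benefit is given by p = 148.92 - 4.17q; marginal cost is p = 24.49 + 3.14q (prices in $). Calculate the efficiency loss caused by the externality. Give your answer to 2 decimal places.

Market equilibrium (private): 24.49 + 3.14q = 148.92 - 4.17q → q_m = 17.0219.
Social marginal benefit = demand − MEC = 146.01 - 5.65q.
Set SMB = MC: 146.01 - 5.65q = 24.49 + 3.14q → q* = 13.8248.
Height of the DWL triangle at q_m is MC(q_m) − SMB(q_m) = MEC(q_m) = 28.1024.
DWL = ½ × 3.1971 × 28.1024 = 44.9231.

DWL = $44.92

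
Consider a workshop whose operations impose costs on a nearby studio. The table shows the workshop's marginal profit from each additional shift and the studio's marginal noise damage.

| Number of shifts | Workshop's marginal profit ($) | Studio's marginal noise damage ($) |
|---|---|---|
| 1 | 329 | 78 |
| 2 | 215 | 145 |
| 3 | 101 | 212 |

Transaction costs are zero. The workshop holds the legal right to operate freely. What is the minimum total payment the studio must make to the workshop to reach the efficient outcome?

$101

Left alone the workshop would choose level 3 (marginal profit stays positive).
Efficient level: k* = 2 (marginal profit ≥ marginal noise damage through 2).
The studio must at least cover the workshop's forgone profit from cutting 3→2: 101 = 101.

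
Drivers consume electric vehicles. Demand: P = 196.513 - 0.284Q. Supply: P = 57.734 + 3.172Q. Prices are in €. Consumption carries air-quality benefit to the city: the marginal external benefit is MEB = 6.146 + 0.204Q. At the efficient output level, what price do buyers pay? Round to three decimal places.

Social marginal benefit = demand + MEB = 202.659 - 0.080Q.
Set SMB = MC: 202.659 - 0.080Q = 57.734 + 3.172Q → Q* = 44.5649.
Consumer price on the demand curve at Q*: 196.513 − 0.284×44.5649 = 183.8566.

P = €183.857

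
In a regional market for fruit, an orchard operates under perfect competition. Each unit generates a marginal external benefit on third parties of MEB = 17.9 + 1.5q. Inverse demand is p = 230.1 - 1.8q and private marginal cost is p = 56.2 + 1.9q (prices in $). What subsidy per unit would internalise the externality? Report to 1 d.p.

subsidy = $148.7 per unit

Social marginal cost = private MC − MEB = 38.3 + 0.4q.
Set SMC = demand: 38.3 + 0.4q = 230.1 - 1.8q → q* = 87.1818.
The Pigouvian subsidy equals MEB at q*: 17.9 + 1.5×87.1818 = 148.6727.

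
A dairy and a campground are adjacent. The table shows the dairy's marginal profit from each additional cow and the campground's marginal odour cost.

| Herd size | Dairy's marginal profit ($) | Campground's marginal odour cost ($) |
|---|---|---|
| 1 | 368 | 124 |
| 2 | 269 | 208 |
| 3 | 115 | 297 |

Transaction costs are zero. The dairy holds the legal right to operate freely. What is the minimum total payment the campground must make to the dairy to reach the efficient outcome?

$115

Left alone the dairy would choose level 3 (marginal profit stays positive).
Efficient level: k* = 2 (marginal profit ≥ marginal odour cost through 2).
The campground must at least cover the dairy's forgone profit from cutting 3→2: 115 = 115.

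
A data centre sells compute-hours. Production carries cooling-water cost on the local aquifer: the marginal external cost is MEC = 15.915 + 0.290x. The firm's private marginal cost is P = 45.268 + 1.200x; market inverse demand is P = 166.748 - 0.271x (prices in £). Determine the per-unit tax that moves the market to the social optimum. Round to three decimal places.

tax = £33.299 per unit

Social marginal cost = private MC + MEC = 61.183 + 1.490x.
Set SMC = demand: 61.183 + 1.490x = 166.748 - 0.271x → x* = 59.9461.
The Pigouvian tax equals MEC at x*: 15.915 + 0.290×59.9461 = 33.2994.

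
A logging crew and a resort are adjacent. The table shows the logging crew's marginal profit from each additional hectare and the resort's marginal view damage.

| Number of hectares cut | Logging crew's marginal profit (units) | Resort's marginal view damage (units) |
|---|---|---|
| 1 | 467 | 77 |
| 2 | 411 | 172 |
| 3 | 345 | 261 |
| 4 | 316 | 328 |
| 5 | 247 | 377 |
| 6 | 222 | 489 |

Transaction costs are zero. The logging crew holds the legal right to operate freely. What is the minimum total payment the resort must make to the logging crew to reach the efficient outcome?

785

Left alone the logging crew would choose level 6 (marginal profit stays positive).
Efficient level: k* = 3 (marginal profit ≥ marginal view damage through 3).
The resort must at least cover the logging crew's forgone profit from cutting 6→3: 316 + 247 + 222 = 785.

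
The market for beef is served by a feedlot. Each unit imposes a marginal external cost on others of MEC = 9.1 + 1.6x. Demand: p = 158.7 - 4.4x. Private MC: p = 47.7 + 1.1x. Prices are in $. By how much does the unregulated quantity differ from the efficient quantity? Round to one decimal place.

Market equilibrium (private): 47.7 + 1.1x = 158.7 - 4.4x → x_m = 20.1818.
Social marginal cost = private MC + MEC = 56.8 + 2.7x.
Set SMC = demand: 56.8 + 2.7x = 158.7 - 4.4x → x* = 14.3521.
Gap = |20.1818 − 14.3521| = 5.8297.

5.8 units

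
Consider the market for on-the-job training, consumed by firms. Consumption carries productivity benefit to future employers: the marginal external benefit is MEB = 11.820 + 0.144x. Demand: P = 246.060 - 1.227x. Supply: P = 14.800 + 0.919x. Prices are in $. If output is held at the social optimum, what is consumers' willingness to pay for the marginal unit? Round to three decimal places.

P = $97.079

Social marginal benefit = demand + MEB = 257.880 - 1.083x.
Set SMB = MC: 257.880 - 1.083x = 14.800 + 0.919x → x* = 121.4186.
Consumer price on the demand curve at x*: 246.060 − 1.227×121.4186 = 97.0794.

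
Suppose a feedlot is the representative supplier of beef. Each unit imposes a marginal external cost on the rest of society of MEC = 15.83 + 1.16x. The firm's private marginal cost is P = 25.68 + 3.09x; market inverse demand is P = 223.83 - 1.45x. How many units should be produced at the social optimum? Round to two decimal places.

x* = 31.99

Social marginal cost = private MC + MEC = 41.51 + 4.25x.
Set SMC = demand: 41.51 + 4.25x = 223.83 - 1.45x → x* = 31.9860.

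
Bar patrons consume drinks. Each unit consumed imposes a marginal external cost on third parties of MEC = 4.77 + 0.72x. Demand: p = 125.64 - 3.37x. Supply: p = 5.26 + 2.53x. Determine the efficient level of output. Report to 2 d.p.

Social marginal benefit = demand − MEC = 120.87 - 4.09x.
Set SMB = MC: 120.87 - 4.09x = 5.26 + 2.53x → x* = 17.4637.

x* = 17.46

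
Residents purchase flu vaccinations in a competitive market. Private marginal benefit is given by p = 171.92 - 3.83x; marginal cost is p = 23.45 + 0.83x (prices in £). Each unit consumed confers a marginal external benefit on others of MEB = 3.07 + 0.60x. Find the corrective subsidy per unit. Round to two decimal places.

Social marginal benefit = demand + MEB = 174.99 - 3.23x.
Set SMB = MC: 174.99 - 3.23x = 23.45 + 0.83x → x* = 37.3251.
The Pigouvian subsidy equals MEB at x*: 3.07 + 0.60×37.3251 = 25.4651.

subsidy = £25.47 per unit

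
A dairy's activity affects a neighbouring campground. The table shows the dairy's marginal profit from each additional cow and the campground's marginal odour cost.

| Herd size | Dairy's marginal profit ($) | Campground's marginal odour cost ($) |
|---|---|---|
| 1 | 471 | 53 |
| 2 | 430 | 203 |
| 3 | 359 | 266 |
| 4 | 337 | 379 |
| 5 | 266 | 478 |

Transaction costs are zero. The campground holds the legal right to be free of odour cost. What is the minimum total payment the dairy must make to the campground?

$522

Efficient level: marginal profit ≥ marginal odour cost through level 3, so k* = 3.
With the campground holding the right, the dairy must at least compensate total damage at k*: 53 + 203 + 266 = 522.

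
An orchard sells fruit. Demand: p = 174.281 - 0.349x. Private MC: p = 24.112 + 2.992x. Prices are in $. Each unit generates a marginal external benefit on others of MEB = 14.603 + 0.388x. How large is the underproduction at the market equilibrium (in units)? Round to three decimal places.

Market equilibrium (private): 24.112 + 2.992x = 174.281 - 0.349x → x_m = 44.9473.
Social marginal cost = private MC − MEB = 9.509 + 2.604x.
Set SMC = demand: 9.509 + 2.604x = 174.281 - 0.349x → x* = 55.7982.
Gap = |44.9473 − 55.7982| = 10.8509.

10.851 units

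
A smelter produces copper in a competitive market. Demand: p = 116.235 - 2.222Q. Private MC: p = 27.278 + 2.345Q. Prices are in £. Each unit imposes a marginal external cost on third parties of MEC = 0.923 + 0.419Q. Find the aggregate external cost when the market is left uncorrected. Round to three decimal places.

Market equilibrium (private): 27.278 + 2.345Q = 116.235 - 2.222Q → Q_m = 19.4782.
Total external cost = ∫₀^{Q_m} (0.923 + 0.419Q) dQ = 0.923×19.4782 + ½×0.419×19.4782² = 97.4627.

£97.463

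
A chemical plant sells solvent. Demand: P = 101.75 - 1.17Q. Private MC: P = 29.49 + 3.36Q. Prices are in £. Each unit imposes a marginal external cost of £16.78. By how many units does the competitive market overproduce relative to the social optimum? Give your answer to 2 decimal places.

Market equilibrium (private): 29.49 + 3.36Q = 101.75 - 1.17Q → Q_m = 15.9514.
Social marginal cost = private MC + MEC = 46.27 + 3.36Q.
Set SMC = demand: 46.27 + 3.36Q = 101.75 - 1.17Q → Q* = 12.2472.
Gap = |15.9514 − 12.2472| = 3.7042.

3.70 units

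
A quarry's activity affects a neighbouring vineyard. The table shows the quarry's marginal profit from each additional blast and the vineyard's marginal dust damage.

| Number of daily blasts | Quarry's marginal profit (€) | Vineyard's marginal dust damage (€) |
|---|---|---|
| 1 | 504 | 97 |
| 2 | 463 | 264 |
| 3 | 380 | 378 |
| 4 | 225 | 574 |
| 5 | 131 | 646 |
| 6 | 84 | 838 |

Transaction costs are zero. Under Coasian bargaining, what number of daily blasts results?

3

Bargaining reaches the level where marginal profit last exceeds marginal dust damage.
That holds through level 3 (380 ≥ 378) but not at 4 (225 < 574).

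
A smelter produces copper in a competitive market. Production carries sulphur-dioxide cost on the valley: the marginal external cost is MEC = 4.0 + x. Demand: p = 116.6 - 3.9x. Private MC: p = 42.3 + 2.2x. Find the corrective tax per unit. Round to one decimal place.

tax = 13.9 per unit

Social marginal cost = private MC + MEC = 46.3 + 3.2x.
Set SMC = demand: 46.3 + 3.2x = 116.6 - 3.9x → x* = 9.9014.
The Pigouvian tax equals MEC at x*: 4.0 + 1.0×9.9014 = 13.9014.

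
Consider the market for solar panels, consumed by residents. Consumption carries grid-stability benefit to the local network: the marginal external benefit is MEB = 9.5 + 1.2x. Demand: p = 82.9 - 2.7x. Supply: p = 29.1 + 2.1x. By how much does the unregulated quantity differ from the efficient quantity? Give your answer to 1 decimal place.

6.4 units

Market equilibrium (private): 29.1 + 2.1x = 82.9 - 2.7x → x_m = 11.2083.
Social marginal benefit = demand + MEB = 92.4 - 1.5x.
Set SMB = MC: 92.4 - 1.5x = 29.1 + 2.1x → x* = 17.5833.
Gap = |11.2083 − 17.5833| = 6.3750.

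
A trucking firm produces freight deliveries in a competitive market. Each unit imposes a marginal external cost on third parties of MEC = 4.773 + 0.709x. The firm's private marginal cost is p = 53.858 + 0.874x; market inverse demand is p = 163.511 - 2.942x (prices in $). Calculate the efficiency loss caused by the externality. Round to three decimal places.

DWL = $69.871

Market equilibrium (private): 53.858 + 0.874x = 163.511 - 2.942x → x_m = 28.7351.
Social marginal cost = private MC + MEC = 58.631 + 1.583x.
Set SMC = demand: 58.631 + 1.583x = 163.511 - 2.942x → x* = 23.1779.
Between x* and x_m the wedge SMC − demand runs linearly from 0 to MEC(x_m), so the loss is a triangle.
DWL = ½ × 5.5572 × 25.1462 = 69.8712.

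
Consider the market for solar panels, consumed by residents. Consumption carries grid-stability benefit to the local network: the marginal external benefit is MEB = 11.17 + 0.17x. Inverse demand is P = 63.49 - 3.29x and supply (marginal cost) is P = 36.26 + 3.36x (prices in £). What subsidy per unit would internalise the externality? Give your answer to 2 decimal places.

Social marginal benefit = demand + MEB = 74.66 - 3.12x.
Set SMB = MC: 74.66 - 3.12x = 36.26 + 3.36x → x* = 5.9259.
The Pigouvian subsidy equals MEB at x*: 11.17 + 0.17×5.9259 = 12.1774.

subsidy = £12.18 per unit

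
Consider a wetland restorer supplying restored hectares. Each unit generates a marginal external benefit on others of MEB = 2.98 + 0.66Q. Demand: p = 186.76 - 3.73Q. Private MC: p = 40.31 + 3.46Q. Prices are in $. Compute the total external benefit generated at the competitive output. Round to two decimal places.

Market equilibrium (private): 40.31 + 3.46Q = 186.76 - 3.73Q → Q_m = 20.3686.
Total external benefit = ∫₀^{Q_m} (2.98 + 0.66Q) dQ = 2.98×20.3686 + ½×0.66×20.3686² = 197.6088.

$197.61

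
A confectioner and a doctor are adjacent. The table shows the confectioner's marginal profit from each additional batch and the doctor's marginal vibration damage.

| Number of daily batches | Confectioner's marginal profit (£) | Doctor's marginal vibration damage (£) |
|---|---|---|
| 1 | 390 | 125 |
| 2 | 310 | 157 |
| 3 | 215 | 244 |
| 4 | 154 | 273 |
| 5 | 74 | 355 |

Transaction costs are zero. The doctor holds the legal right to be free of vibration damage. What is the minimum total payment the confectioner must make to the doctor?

Efficient level: marginal profit ≥ marginal vibration damage through level 2, so k* = 2.
With the doctor holding the right, the confectioner must at least compensate total damage at k*: 125 + 157 = 282.

£282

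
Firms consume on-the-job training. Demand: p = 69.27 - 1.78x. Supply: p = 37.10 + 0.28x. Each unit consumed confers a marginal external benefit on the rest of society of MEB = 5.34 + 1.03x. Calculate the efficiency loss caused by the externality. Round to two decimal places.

Market equilibrium (private): 37.10 + 0.28x = 69.27 - 1.78x → x_m = 15.6165.
Social marginal benefit = demand + MEB = 74.61 - 0.75x.
Set SMB = MC: 74.61 - 0.75x = 37.10 + 0.28x → x* = 36.4175.
Height of the DWL triangle at x_m is SMB(x_m) − MC(x_m) = MEB(x_m) = 21.4250.
DWL = ½ × 20.8010 × 21.4250 = 222.8307.

DWL = 222.83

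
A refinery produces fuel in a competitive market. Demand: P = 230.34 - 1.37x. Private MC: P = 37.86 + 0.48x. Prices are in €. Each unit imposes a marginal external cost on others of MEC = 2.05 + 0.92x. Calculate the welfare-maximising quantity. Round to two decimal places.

Social marginal cost = private MC + MEC = 39.91 + 1.40x.
Set SMC = demand: 39.91 + 1.40x = 230.34 - 1.37x → x* = 68.7473.

x* = 68.75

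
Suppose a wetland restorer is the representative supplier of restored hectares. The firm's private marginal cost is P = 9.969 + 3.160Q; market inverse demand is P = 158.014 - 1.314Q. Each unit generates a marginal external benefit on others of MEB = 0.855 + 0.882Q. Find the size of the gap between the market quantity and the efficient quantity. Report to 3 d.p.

8.363 units

Market equilibrium (private): 9.969 + 3.160Q = 158.014 - 1.314Q → Q_m = 33.0901.
Social marginal cost = private MC − MEB = 9.114 + 2.278Q.
Set SMC = demand: 9.114 + 2.278Q = 158.014 - 1.314Q → Q* = 41.4532.
Gap = |33.0901 − 41.4532| = 8.3631.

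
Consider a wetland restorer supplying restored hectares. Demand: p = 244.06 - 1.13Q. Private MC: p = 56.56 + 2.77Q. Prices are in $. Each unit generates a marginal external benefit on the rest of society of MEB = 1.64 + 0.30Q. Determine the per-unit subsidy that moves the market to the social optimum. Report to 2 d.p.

subsidy = $17.40 per unit

Social marginal cost = private MC − MEB = 54.92 + 2.47Q.
Set SMC = demand: 54.92 + 2.47Q = 244.06 - 1.13Q → Q* = 52.5389.
The Pigouvian subsidy equals MEB at Q*: 1.64 + 0.30×52.5389 = 17.4017.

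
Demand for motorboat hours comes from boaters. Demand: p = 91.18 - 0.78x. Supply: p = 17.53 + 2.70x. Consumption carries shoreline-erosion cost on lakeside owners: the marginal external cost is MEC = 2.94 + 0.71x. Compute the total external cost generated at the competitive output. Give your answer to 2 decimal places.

Market equilibrium (private): 17.53 + 2.70x = 91.18 - 0.78x → x_m = 21.1638.
Total external cost = ∫₀^{x_m} (2.94 + 0.71x) dx = 2.94×21.1638 + ½×0.71×21.1638² = 221.2284.

221.23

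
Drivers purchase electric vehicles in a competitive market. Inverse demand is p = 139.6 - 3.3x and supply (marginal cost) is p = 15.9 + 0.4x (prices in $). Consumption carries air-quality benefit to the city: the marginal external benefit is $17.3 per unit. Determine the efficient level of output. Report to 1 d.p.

Social marginal benefit = demand + MEB = 156.9 - 3.3x.
Set SMB = MC: 156.9 - 3.3x = 15.9 + 0.4x → x* = 38.1081.

x* = 38.1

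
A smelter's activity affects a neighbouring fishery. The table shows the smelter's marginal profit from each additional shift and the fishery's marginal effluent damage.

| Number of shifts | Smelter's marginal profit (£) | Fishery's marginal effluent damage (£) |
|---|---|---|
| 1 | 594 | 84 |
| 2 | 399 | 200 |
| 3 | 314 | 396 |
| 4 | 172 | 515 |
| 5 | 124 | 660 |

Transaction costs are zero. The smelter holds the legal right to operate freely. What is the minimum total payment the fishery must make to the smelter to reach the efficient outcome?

Left alone the smelter would choose level 5 (marginal profit stays positive).
Efficient level: k* = 2 (marginal profit ≥ marginal effluent damage through 2).
The fishery must at least cover the smelter's forgone profit from cutting 5→2: 314 + 172 + 124 = 610.

£610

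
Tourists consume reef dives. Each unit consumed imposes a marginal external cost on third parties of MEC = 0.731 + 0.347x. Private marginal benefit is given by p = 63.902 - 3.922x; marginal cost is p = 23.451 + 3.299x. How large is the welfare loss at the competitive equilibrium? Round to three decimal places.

Market equilibrium (private): 23.451 + 3.299x = 63.902 - 3.922x → x_m = 5.6019.
Social marginal benefit = demand − MEC = 63.171 - 4.269x.
Set SMB = MC: 63.171 - 4.269x = 23.451 + 3.299x → x* = 5.2484.
The welfare-loss triangle has base |x_m − x*| and height MEC(x_m) (the vertical gap between SMB and MC is zero at x* and MEC at x_m).
DWL = ½ × 0.3535 × 2.6748 = 0.4728.

DWL = 0.473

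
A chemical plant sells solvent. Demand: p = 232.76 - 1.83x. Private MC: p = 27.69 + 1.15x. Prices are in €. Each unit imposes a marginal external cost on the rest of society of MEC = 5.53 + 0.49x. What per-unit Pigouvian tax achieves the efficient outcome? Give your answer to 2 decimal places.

Social marginal cost = private MC + MEC = 33.22 + 1.64x.
Set SMC = demand: 33.22 + 1.64x = 232.76 - 1.83x → x* = 57.5043.
The Pigouvian tax equals MEC at x*: 5.53 + 0.49×57.5043 = 33.7071.

tax = €33.71 per unit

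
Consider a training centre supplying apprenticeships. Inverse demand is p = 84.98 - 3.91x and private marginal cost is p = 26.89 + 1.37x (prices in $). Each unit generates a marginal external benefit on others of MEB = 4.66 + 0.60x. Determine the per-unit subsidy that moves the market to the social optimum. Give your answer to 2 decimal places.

subsidy = $12.70 per unit

Social marginal cost = private MC − MEB = 22.23 + 0.77x.
Set SMC = demand: 22.23 + 0.77x = 84.98 - 3.91x → x* = 13.4081.
The Pigouvian subsidy equals MEB at x*: 4.66 + 0.60×13.4081 = 12.7049.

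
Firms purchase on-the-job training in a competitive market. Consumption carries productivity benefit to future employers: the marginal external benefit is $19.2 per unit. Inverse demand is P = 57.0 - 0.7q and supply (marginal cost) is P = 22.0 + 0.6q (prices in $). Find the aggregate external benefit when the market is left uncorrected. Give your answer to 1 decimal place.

$516.9

Market equilibrium (private): 22.0 + 0.6q = 57.0 - 0.7q → q_m = 26.9231.
Total external benefit = MEB × q_m = 19.2 × 26.9231 = 516.9235.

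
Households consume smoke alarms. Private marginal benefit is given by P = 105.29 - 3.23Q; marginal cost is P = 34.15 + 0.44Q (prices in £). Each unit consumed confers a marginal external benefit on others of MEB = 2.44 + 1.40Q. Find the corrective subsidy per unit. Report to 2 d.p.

Social marginal benefit = demand + MEB = 107.73 - 1.83Q.
Set SMB = MC: 107.73 - 1.83Q = 34.15 + 0.44Q → Q* = 32.4141.
The Pigouvian subsidy equals MEB at Q*: 2.44 + 1.40×32.4141 = 47.8197.

subsidy = £47.82 per unit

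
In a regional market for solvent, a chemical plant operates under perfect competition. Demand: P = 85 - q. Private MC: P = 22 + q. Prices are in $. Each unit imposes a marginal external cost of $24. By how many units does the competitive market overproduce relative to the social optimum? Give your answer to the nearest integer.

Market equilibrium (private): 22 + q = 85 - q → q_m = 31.5000.
Social marginal cost = private MC + MEC = 46 + q.
Set SMC = demand: 46 + q = 85 - q → q* = 19.5000.
Gap = |31.5000 − 19.5000| = 12.0000.

12 units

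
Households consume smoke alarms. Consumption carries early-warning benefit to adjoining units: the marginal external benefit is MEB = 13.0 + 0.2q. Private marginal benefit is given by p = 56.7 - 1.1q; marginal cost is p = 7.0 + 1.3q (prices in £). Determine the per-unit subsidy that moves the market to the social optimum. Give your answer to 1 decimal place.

subsidy = £18.7 per unit

Social marginal benefit = demand + MEB = 69.7 - 0.9q.
Set SMB = MC: 69.7 - 0.9q = 7.0 + 1.3q → q* = 28.5000.
The Pigouvian subsidy equals MEB at q*: 13.0 + 0.2×28.5000 = 18.7000.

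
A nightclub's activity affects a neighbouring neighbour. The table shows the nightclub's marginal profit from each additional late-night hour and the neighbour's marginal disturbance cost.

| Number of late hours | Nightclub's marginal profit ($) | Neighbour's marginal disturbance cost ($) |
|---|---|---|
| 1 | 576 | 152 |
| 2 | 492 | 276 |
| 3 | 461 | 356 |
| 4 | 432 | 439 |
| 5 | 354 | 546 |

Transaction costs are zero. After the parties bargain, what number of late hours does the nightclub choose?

Bargaining reaches the level where marginal profit last exceeds marginal disturbance cost.
That holds through level 3 (461 ≥ 356) but not at 4 (432 < 439).

3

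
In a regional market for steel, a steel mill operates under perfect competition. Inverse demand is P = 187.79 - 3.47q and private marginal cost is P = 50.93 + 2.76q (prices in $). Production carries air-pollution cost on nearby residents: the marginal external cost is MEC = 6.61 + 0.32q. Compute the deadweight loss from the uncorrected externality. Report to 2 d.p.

Market equilibrium (private): 50.93 + 2.76q = 187.79 - 3.47q → q_m = 21.9679.
Social marginal cost = private MC + MEC = 57.54 + 3.08q.
Set SMC = demand: 57.54 + 3.08q = 187.79 - 3.47q → q* = 19.8855.
Height of the DWL triangle at q_m is SMC(q_m) − demand(q_m) = MEC(q_m) = 13.6397.
DWL = ½ × 2.0824 × 13.6397 = 14.2017.

DWL = $14.20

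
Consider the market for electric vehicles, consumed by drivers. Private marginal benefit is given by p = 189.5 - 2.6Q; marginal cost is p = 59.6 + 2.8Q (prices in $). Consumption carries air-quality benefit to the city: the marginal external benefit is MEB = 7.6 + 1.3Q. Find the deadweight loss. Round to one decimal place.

DWL = $184.3

Market equilibrium (private): 59.6 + 2.8Q = 189.5 - 2.6Q → Q_m = 24.0556.
Social marginal benefit = demand + MEB = 197.1 - 1.3Q.
Set SMB = MC: 197.1 - 1.3Q = 59.6 + 2.8Q → Q* = 33.5366.
The welfare-loss triangle has base |Q_m − Q*| and height MEB(Q_m) (the vertical gap between SMB and MC is zero at Q* and MEB at Q_m).
DWL = ½ × 9.4810 × 38.8722 = 184.2737.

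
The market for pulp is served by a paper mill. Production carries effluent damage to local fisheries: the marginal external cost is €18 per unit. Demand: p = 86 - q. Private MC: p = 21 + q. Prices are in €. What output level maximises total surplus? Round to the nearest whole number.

Social marginal cost = private MC + MEC = 39 + q.
Set SMC = demand: 39 + q = 86 - q → q* = 23.5000.

q* = 24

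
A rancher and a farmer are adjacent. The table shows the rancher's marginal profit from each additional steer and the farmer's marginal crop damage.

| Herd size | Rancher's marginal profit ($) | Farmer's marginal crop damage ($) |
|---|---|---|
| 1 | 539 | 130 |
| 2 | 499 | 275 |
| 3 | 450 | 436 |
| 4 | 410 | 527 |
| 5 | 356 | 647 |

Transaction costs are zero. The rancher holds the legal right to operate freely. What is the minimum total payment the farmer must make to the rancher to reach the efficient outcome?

$766

Left alone the rancher would choose level 5 (marginal profit stays positive).
Efficient level: k* = 3 (marginal profit ≥ marginal crop damage through 3).
The farmer must at least cover the rancher's forgone profit from cutting 5→3: 410 + 356 = 766.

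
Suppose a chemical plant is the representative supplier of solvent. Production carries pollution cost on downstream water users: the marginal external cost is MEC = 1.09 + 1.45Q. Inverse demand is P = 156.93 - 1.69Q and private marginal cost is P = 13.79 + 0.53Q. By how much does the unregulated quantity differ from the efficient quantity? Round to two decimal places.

Market equilibrium (private): 13.79 + 0.53Q = 156.93 - 1.69Q → Q_m = 64.4775.
Social marginal cost = private MC + MEC = 14.88 + 1.98Q.
Set SMC = demand: 14.88 + 1.98Q = 156.93 - 1.69Q → Q* = 38.7057.
Gap = |64.4775 − 38.7057| = 25.7718.

25.77 units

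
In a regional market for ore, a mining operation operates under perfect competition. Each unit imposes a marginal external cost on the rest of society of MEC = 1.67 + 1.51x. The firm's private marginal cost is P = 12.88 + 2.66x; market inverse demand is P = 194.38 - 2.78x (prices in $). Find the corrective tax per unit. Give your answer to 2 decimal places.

tax = $40.74 per unit

Social marginal cost = private MC + MEC = 14.55 + 4.17x.
Set SMC = demand: 14.55 + 4.17x = 194.38 - 2.78x → x* = 25.8748.
The Pigouvian tax equals MEC at x*: 1.67 + 1.51×25.8748 = 40.7409.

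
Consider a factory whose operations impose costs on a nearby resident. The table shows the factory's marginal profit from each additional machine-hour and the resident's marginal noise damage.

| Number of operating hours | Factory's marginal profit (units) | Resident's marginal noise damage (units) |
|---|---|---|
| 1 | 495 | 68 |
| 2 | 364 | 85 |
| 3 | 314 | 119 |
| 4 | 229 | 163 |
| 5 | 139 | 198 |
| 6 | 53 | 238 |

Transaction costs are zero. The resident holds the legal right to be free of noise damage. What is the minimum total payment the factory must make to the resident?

Efficient level: marginal profit ≥ marginal noise damage through level 4, so k* = 4.
With the resident holding the right, the factory must at least compensate total damage at k*: 68 + 85 + 119 + 163 = 435.

435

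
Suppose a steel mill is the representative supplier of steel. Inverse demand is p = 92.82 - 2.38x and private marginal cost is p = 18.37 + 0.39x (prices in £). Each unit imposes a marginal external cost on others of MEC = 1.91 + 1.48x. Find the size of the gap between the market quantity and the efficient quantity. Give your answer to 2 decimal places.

Market equilibrium (private): 18.37 + 0.39x = 92.82 - 2.38x → x_m = 26.8773.
Social marginal cost = private MC + MEC = 20.28 + 1.87x.
Set SMC = demand: 20.28 + 1.87x = 92.82 - 2.38x → x* = 17.0682.
Gap = |26.8773 − 17.0682| = 9.8091.

9.81 units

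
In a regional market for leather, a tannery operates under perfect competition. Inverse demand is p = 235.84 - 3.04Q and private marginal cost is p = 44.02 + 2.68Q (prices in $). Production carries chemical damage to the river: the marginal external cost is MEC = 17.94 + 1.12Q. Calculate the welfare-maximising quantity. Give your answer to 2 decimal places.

Q* = 25.42

Social marginal cost = private MC + MEC = 61.96 + 3.80Q.
Set SMC = demand: 61.96 + 3.80Q = 235.84 - 3.04Q → Q* = 25.4211.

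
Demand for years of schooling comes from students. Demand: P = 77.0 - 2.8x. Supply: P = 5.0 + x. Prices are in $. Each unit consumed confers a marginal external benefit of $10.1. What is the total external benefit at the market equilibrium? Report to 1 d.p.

$191.4

Market equilibrium (private): 5.0 + x = 77.0 - 2.8x → x_m = 18.9474.
Total external benefit = MEB × x_m = 10.1 × 18.9474 = 191.3687.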